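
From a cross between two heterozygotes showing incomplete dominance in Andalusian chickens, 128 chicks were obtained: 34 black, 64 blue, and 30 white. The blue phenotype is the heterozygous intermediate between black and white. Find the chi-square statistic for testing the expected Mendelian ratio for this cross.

With incomplete dominance, a heterozygote × heterozygote cross gives a 1:2:1 phenotypic ratio.
Expected counts for N = 128 under a 1:2:1 ratio (total parts = 4):
  black: 128 × 1/4 = 32
  blue: 128 × 2/4 = 64
  white: 128 × 1/4 = 32
χ² = Σ (O − E)² / E
  black: (34 − 32)² / 32 = 0.1250
  blue: (64 − 64)² / 64 = 0.0000
  white: (30 − 32)² / 32 = 0.1250
χ² = 0.1250 + 0.0000 + 0.1250 = 0.250

0.250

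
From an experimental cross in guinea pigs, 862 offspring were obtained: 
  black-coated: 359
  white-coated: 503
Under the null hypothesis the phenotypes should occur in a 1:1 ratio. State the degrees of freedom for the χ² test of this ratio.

1

A goodness-of-fit test with 2 phenotype classes has df = 2 − 1 = 1.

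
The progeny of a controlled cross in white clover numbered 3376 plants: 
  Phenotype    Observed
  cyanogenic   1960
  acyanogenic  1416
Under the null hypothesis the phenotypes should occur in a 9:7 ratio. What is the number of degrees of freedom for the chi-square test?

1

A goodness-of-fit test with 2 phenotype classes has df = 2 − 1 = 1.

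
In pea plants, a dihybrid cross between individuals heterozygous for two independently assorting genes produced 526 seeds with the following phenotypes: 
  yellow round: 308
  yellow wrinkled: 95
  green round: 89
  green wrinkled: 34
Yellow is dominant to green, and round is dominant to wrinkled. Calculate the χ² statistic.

A dihybrid F₂ with independent assortment and complete dominance at both loci gives a 9:3:3:1 phenotypic ratio.
Expected counts for N = 526 under a 9:3:3:1 ratio (total parts = 16):
  yellow round: 526 × 9/16 = 295.875
  yellow wrinkled: 526 × 3/16 = 98.625
  green round: 526 × 3/16 = 98.625
  green wrinkled: 526 × 1/16 = 32.875
χ² = Σ (O − E)² / E
  yellow round: (308 − 295.875)² / 295.875 = 0.4969
  yellow wrinkled: (95 − 98.625)² / 98.625 = 0.1332
  green round: (89 − 98.625)² / 98.625 = 0.9393
  green wrinkled: (34 − 32.875)² / 32.875 = 0.0385
χ² = 0.4969 + 0.1332 + 0.9393 + 0.0385 = 1.6079 ≈ 1.608

1.608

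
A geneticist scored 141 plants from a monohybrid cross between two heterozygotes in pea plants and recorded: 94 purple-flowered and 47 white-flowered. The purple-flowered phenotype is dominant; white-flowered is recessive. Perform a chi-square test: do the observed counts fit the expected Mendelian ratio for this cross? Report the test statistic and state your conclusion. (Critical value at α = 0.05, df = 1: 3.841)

5.222; not consistent

For a monohybrid cross between heterozygotes with complete dominance, the expected phenotypic ratio is 3:1.
Total ratio parts = 4. Expected numbers out of 141:
  purple-flowered: 141 × 3/4 = 105.75
  white-flowered: 141 × 1/4 = 35.25
χ² = Σ (O − E)² / E
  purple-flowered: (94 − 105.75)² / 105.75 = 1.3056
  white-flowered: (47 − 35.25)² / 35.25 = 3.9167
χ² = 1.3056 + 3.9167 = 5.2223 ≈ 5.222
Degrees of freedom = 2 − 1 = 1; critical value at α = 0.05 is 3.841.
Since 5.222 > 3.841, we reject the null hypothesis — the data do not fit the 3:1 ratio.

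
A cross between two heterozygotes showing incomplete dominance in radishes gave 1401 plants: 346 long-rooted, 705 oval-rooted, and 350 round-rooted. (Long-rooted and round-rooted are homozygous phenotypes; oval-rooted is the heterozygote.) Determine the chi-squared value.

With incomplete dominance, a heterozygote × heterozygote cross gives a 1:2:1 phenotypic ratio.
Under the 1:2:1 hypothesis (Σ ratio = 4, N = 1401):
  long-rooted: 1401 × 1/4 = 350.25
  oval-rooted: 1401 × 2/4 = 700.5
  round-rooted: 1401 × 1/4 = 350.25
χ² = Σ (O − E)² / E
  long-rooted: (346 − 350.25)² / 350.25 = 0.0516
  oval-rooted: (705 − 700.5)² / 700.5 = 0.0289
  round-rooted: (350 − 350.25)² / 350.25 = 0.0002
χ² = 0.0516 + 0.0289 + 0.0002 = 0.0807 ≈ 0.081

0.081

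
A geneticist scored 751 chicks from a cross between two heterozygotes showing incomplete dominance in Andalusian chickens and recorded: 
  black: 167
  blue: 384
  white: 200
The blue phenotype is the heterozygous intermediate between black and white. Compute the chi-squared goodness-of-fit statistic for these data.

3.285

With incomplete dominance, a heterozygote × heterozygote cross gives a 1:2:1 phenotypic ratio.
Total ratio parts = 4. Expected numbers out of 751:
  black: 751 × 1/4 = 187.75
  blue: 751 × 2/4 = 375.5
  white: 751 × 1/4 = 187.75
χ² = Σ (O − E)² / E
  black: (167 − 187.75)² / 187.75 = 2.2933
  blue: (384 − 375.5)² / 375.5 = 0.1924
  white: (200 − 187.75)² / 187.75 = 0.7993
χ² = 2.2933 + 0.1924 + 0.7993 = 3.285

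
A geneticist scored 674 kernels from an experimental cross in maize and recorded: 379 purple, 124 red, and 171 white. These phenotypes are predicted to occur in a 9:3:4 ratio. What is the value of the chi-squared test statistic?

0.082

The 9:3:4 ratio has 16 parts, so with N = 674 the expected counts are:
  purple: 674 × 9/16 = 379.125
  red: 674 × 3/16 = 126.375
  white: 674 × 4/16 = 168.5
χ² = Σ (O − E)² / E
  purple: (379 − 379.125)² / 379.125 = 0.0000
  red: (124 − 126.375)² / 126.375 = 0.0446
  white: (171 − 168.5)² / 168.5 = 0.0371
χ² = 0.0000 + 0.0446 + 0.0371 = 0.0817 ≈ 0.082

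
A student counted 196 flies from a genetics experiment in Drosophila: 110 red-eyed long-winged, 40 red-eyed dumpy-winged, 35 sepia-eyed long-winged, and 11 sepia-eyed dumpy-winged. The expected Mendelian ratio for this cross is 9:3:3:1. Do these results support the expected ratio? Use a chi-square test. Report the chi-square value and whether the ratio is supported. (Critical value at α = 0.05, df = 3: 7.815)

The 9:3:3:1 ratio has 16 parts, so with N = 196 the expected counts are:
  red-eyed long-winged: 196 × 9/16 = 110.25
  red-eyed dumpy-winged: 196 × 3/16 = 36.75
  sepia-eyed long-winged: 196 × 3/16 = 36.75
  sepia-eyed dumpy-winged: 196 × 1/16 = 12.25
χ² = Σ (O − E)² / E
  red-eyed long-winged: (110 − 110.25)² / 110.25 = 0.0006
  red-eyed dumpy-winged: (40 − 36.75)² / 36.75 = 0.2874
  sepia-eyed long-winged: (35 − 36.75)² / 36.75 = 0.0833
  sepia-eyed dumpy-winged: (11 − 12.25)² / 12.25 = 0.1276
χ² = 0.0006 + 0.2874 + 0.0833 + 0.1276 = 0.4989 ≈ 0.499
Degrees of freedom = 4 − 1 = 3; critical value at α = 0.05 is 7.815.
Since 0.499 < 7.815, we fail to reject the null hypothesis — the data are consistent with the 9:3:3:1 ratio.

0.499; consistent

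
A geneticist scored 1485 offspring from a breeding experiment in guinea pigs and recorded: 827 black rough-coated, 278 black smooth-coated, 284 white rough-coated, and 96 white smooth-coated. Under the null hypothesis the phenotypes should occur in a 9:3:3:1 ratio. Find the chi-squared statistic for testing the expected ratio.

Expected counts for N = 1485 under a 9:3:3:1 ratio (total parts = 16):
  black rough-coated: 1485 × 9/16 = 835.3125
  black smooth-coated: 1485 × 3/16 = 278.4375
  white rough-coated: 1485 × 3/16 = 278.4375
  white smooth-coated: 1485 × 1/16 = 92.8125
χ² = Σ (O − E)² / E
  black rough-coated: (827 − 835.3125)² / 835.3125 = 0.0827
  black smooth-coated: (278 − 278.4375)² / 278.4375 = 0.0007
  white rough-coated: (284 − 278.4375)² / 278.4375 = 0.1111
  white smooth-coated: (96 − 92.8125)² / 92.8125 = 0.1095
χ² = 0.0827 + 0.0007 + 0.1111 + 0.1095 = 0.304

0.304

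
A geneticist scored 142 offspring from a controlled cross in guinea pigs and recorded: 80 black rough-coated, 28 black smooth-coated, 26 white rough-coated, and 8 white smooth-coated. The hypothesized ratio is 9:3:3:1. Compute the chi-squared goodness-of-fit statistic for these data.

0.172

The 9:3:3:1 ratio has 16 parts, so with N = 142 the expected counts are:
  black rough-coated: 142 × 9/16 = 79.875
  black smooth-coated: 142 × 3/16 = 26.625
  white rough-coated: 142 × 3/16 = 26.625
  white smooth-coated: 142 × 1/16 = 8.875
χ² = Σ (O − E)² / E
  black rough-coated: (80 − 79.875)² / 79.875 = 0.0002
  black smooth-coated: (28 − 26.625)² / 26.625 = 0.0710
  white rough-coated: (26 − 26.625)² / 26.625 = 0.0147
  white smooth-coated: (8 − 8.875)² / 8.875 = 0.0863
χ² = 0.0002 + 0.0710 + 0.0147 + 0.0863 = 0.1722 ≈ 0.172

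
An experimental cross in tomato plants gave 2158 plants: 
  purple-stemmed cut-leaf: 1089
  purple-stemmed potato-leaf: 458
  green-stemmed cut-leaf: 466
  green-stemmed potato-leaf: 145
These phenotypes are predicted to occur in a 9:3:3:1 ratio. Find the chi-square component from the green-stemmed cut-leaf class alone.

9.310

Expected counts for N = 2158 under a 9:3:3:1 ratio (total parts = 16):
  purple-stemmed cut-leaf: 2158 × 9/16 = 1213.875
  purple-stemmed potato-leaf: 2158 × 3/16 = 404.625
  green-stemmed cut-leaf: 2158 × 3/16 = 404.625
  green-stemmed potato-leaf: 2158 × 1/16 = 134.875
Contribution of green-stemmed cut-leaf: (466 − 404.625)² / 404.625 = 9.3096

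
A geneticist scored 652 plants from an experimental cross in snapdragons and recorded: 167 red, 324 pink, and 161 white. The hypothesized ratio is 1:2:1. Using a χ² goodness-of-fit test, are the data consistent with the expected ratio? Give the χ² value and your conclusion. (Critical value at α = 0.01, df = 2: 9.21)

Expected counts for N = 652 under a 1:2:1 ratio (total parts = 4):
  red: 652 × 1/4 = 163
  pink: 652 × 2/4 = 326
  white: 652 × 1/4 = 163
χ² = Σ (O − E)² / E
  red: (167 − 163)² / 163 = 0.0982
  pink: (324 − 326)² / 326 = 0.0123
  white: (161 − 163)² / 163 = 0.0245
χ² = 0.0982 + 0.0123 + 0.0245 = 0.135
Degrees of freedom = 3 − 1 = 2; critical value at α = 0.01 is 9.21.
Since 0.135 < 9.21, we fail to reject the null hypothesis — the data are consistent with the 1:2:1 ratio.

0.135; consistent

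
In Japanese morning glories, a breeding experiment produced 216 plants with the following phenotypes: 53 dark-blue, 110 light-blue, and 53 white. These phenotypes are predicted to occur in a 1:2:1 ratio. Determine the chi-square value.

0.074

Total ratio parts = 4. Expected numbers out of 216:
  dark-blue: 216 × 1/4 = 54
  light-blue: 216 × 2/4 = 108
  white: 216 × 1/4 = 54
χ² = Σ (O − E)² / E
  dark-blue: (53 − 54)² / 54 = 0.0185
  light-blue: (110 − 108)² / 108 = 0.0370
  white: (53 − 54)² / 54 = 0.0185
χ² = 0.0185 + 0.0370 + 0.0185 = 0.074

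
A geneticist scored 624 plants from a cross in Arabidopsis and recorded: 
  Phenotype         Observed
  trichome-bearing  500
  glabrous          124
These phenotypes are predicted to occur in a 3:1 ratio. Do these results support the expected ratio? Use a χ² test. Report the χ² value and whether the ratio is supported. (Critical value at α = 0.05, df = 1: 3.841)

Under the 3:1 hypothesis (Σ ratio = 4, N = 624):
  trichome-bearing: 624 × 3/4 = 468
  glabrous: 624 × 1/4 = 156
χ² = Σ (O − E)² / E
  trichome-bearing: (500 − 468)² / 468 = 2.1880
  glabrous: (124 − 156)² / 156 = 6.5641
χ² = 2.1880 + 6.5641 = 8.7521 ≈ 8.752
Degrees of freedom = 2 − 1 = 1; critical value at α = 0.05 is 3.841.
Since 8.752 > 3.841, we reject the null hypothesis — the data do not fit the 3:1 ratio.

8.752; not consistent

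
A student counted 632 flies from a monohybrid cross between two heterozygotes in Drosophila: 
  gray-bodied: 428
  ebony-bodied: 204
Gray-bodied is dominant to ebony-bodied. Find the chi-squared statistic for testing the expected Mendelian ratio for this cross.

17.857

For a monohybrid cross between heterozygotes with complete dominance, the expected phenotypic ratio is 3:1.
Under the 3:1 hypothesis (Σ ratio = 4, N = 632):
  gray-bodied: 632 × 3/4 = 474
  ebony-bodied: 632 × 1/4 = 158
χ² = Σ (O − E)² / E
  gray-bodied: (428 − 474)² / 474 = 4.4641
  ebony-bodied: (204 − 158)² / 158 = 13.3924
χ² = 4.4641 + 13.3924 = 17.8565 ≈ 17.857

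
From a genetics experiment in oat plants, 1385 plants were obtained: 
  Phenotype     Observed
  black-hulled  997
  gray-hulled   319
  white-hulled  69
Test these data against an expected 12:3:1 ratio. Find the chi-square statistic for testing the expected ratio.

Under the 12:3:1 hypothesis (Σ ratio = 16, N = 1385):
  black-hulled: 1385 × 12/16 = 1038.75
  gray-hulled: 1385 × 3/16 = 259.6875
  white-hulled: 1385 × 1/16 = 86.5625
χ² = Σ (O − E)² / E
  black-hulled: (997 − 1038.75)² / 1038.75 = 1.6780
  gray-hulled: (319 − 259.6875)² / 259.6875 = 13.5469
  white-hulled: (69 − 86.5625)² / 86.5625 = 3.5632
χ² = 1.6780 + 13.5469 + 3.5632 = 18.7881 ≈ 18.788

18.788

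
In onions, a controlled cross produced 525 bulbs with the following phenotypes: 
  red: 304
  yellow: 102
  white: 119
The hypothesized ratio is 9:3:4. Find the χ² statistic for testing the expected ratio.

Expected counts for N = 525 under a 9:3:4 ratio (total parts = 16):
  red: 525 × 9/16 = 295.3125
  yellow: 525 × 3/16 = 98.4375
  white: 525 × 4/16 = 131.25
χ² = Σ (O − E)² / E
  red: (304 − 295.3125)² / 295.3125 = 0.2556
  yellow: (102 − 98.4375)² / 98.4375 = 0.1289
  white: (119 − 131.25)² / 131.25 = 1.1433
χ² = 0.2556 + 0.1289 + 1.1433 = 1.5278 ≈ 1.528

1.528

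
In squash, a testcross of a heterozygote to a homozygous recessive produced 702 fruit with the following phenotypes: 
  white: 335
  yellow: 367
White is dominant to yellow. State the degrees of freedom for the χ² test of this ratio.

1

A testcross of a heterozygote (Aa × aa) gives a 1:1 phenotypic ratio.
A goodness-of-fit test with 2 phenotype classes has df = 2 − 1 = 1.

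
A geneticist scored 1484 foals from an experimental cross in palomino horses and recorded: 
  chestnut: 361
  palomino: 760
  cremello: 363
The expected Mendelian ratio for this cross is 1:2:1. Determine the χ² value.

0.879

Expected counts for N = 1484 under a 1:2:1 ratio (total parts = 4):
  chestnut: 1484 × 1/4 = 371
  palomino: 1484 × 2/4 = 742
  cremello: 1484 × 1/4 = 371
χ² = Σ (O − E)² / E
  chestnut: (361 − 371)² / 371 = 0.2695
  palomino: (760 − 742)² / 742 = 0.4367
  cremello: (363 − 371)² / 371 = 0.1725
χ² = 0.2695 + 0.4367 + 0.1725 = 0.8787 ≈ 0.879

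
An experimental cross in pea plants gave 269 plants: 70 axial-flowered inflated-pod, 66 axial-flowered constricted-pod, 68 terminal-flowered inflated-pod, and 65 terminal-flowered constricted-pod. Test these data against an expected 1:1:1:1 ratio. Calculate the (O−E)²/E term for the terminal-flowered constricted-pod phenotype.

0.075

Expected counts for N = 269 under a 1:1:1:1 ratio (total parts = 4):
  axial-flowered inflated-pod: 269 × 1/4 = 67.25
  axial-flowered constricted-pod: 269 × 1/4 = 67.25
  terminal-flowered inflated-pod: 269 × 1/4 = 67.25
  terminal-flowered constricted-pod: 269 × 1/4 = 67.25
Contribution of terminal-flowered constricted-pod: (65 − 67.25)² / 67.25 = 0.0753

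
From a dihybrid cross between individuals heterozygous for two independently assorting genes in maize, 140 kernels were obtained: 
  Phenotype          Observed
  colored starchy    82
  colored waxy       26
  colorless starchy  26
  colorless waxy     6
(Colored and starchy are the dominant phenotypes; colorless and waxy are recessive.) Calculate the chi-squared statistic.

1.003

A dihybrid F₂ with independent assortment and complete dominance at both loci gives a 9:3:3:1 phenotypic ratio.
Expected counts for N = 140 under a 9:3:3:1 ratio (total parts = 16):
  colored starchy: 140 × 9/16 = 78.75
  colored waxy: 140 × 3/16 = 26.25
  colorless starchy: 140 × 3/16 = 26.25
  colorless waxy: 140 × 1/16 = 8.75
χ² = Σ (O − E)² / E
  colored starchy: (82 − 78.75)² / 78.75 = 0.1341
  colored waxy: (26 − 26.25)² / 26.25 = 0.0024
  colorless starchy: (26 − 26.25)² / 26.25 = 0.0024
  colorless waxy: (6 − 8.75)² / 8.75 = 0.8643
χ² = 0.1341 + 0.0024 + 0.0024 + 0.8643 = 1.0032 ≈ 1.003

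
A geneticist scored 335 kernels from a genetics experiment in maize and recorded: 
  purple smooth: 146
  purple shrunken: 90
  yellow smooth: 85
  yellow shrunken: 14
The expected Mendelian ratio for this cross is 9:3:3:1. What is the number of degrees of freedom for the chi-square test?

A goodness-of-fit test with 4 phenotype classes has df = 4 − 1 = 3.

3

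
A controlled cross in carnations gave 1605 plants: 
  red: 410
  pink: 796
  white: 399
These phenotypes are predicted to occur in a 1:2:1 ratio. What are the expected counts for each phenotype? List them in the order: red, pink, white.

401.25, 802.5, 401.25

Under the 1:2:1 hypothesis (Σ ratio = 4, N = 1605):
  red: 1605 × 1/4 = 401.25
  pink: 1605 × 2/4 = 802.5
  white: 1605 × 1/4 = 401.25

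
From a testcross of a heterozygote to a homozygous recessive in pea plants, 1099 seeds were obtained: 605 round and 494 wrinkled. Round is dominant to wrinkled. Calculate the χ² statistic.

A testcross of a heterozygote (Aa × aa) gives a 1:1 phenotypic ratio.
The 1:1 ratio has 2 parts, so with N = 1099 the expected counts are:
  round: 1099 × 1/2 = 549.5
  wrinkled: 1099 × 1/2 = 549.5
χ² = Σ (O − E)² / E
  round: (605 − 549.5)² / 549.5 = 5.6056
  wrinkled: (494 − 549.5)² / 549.5 = 5.6056
χ² = 5.6056 + 5.6056 = 11.2112 ≈ 11.211

11.211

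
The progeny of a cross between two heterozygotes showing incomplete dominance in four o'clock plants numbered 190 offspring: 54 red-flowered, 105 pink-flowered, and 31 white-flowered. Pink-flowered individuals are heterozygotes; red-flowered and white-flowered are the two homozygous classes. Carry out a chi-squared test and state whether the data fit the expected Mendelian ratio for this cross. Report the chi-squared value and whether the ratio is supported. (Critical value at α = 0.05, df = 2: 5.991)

7.674; not consistent

With incomplete dominance, a heterozygote × heterozygote cross gives a 1:2:1 phenotypic ratio.
Under the 1:2:1 hypothesis (Σ ratio = 4, N = 190):
  red-flowered: 190 × 1/4 = 47.5
  pink-flowered: 190 × 2/4 = 95
  white-flowered: 190 × 1/4 = 47.5
χ² = Σ (O − E)² / E
  red-flowered: (54 − 47.5)² / 47.5 = 0.8895
  pink-flowered: (105 − 95)² / 95 = 1.0526
  white-flowered: (31 − 47.5)² / 47.5 = 5.7316
χ² = 0.8895 + 1.0526 + 5.7316 = 7.6737 ≈ 7.674
Degrees of freedom = 3 − 1 = 2; critical value at α = 0.05 is 5.991.
Since 7.674 > 5.991, we reject the null hypothesis — the data do not fit the 1:2:1 ratio.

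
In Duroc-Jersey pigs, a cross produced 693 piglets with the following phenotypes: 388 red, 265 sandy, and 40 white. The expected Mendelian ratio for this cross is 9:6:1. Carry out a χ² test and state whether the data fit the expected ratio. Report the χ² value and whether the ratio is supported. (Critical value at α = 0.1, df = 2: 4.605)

Under the 9:6:1 hypothesis (Σ ratio = 16, N = 693):
  red: 693 × 9/16 = 389.8125
  sandy: 693 × 6/16 = 259.875
  white: 693 × 1/16 = 43.3125
χ² = Σ (O − E)² / E
  red: (388 − 389.8125)² / 389.8125 = 0.0084
  sandy: (265 − 259.875)² / 259.875 = 0.1011
  white: (40 − 43.3125)² / 43.3125 = 0.2533
χ² = 0.0084 + 0.1011 + 0.2533 = 0.3628 ≈ 0.363
Degrees of freedom = 3 − 1 = 2; critical value at α = 0.1 is 4.605.
Since 0.363 < 4.605, we fail to reject the null hypothesis — the data are consistent with the 9:6:1 ratio.

0.363; consistent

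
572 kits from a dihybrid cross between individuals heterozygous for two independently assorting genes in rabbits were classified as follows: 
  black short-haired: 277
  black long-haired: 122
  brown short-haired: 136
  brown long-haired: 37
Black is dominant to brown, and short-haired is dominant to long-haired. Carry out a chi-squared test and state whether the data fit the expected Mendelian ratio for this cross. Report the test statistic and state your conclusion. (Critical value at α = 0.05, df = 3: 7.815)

A dihybrid F₂ with independent assortment and complete dominance at both loci gives a 9:3:3:1 phenotypic ratio.
Total ratio parts = 16. Expected numbers out of 572:
  black short-haired: 572 × 9/16 = 321.75
  black long-haired: 572 × 3/16 = 107.25
  brown short-haired: 572 × 3/16 = 107.25
  brown long-haired: 572 × 1/16 = 35.75
χ² = Σ (O − E)² / E
  black short-haired: (277 − 321.75)² / 321.75 = 6.2240
  black long-haired: (122 − 107.25)² / 107.25 = 2.0286
  brown short-haired: (136 − 107.25)² / 107.25 = 7.7069
  brown long-haired: (37 − 35.75)² / 35.75 = 0.0437
χ² = 6.2240 + 2.0286 + 7.7069 + 0.0437 = 16.0032 ≈ 16.003
Degrees of freedom = 4 − 1 = 3; critical value at α = 0.05 is 7.815.
Since 16.003 > 7.815, we reject the null hypothesis — the data do not fit the 9:3:3:1 ratio.

16.003; not consistent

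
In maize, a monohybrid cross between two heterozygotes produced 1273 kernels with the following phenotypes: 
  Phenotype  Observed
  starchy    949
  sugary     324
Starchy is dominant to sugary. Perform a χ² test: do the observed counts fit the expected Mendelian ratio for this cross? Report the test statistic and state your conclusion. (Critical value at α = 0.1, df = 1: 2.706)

For a monohybrid cross between heterozygotes with complete dominance, the expected phenotypic ratio is 3:1.
The 3:1 ratio has 4 parts, so with N = 1273 the expected counts are:
  starchy: 1273 × 3/4 = 954.75
  sugary: 1273 × 1/4 = 318.25
χ² = Σ (O − E)² / E
  starchy: (949 − 954.75)² / 954.75 = 0.0346
  sugary: (324 − 318.25)² / 318.25 = 0.1039
χ² = 0.0346 + 0.1039 = 0.1385 ≈ 0.139
Degrees of freedom = 2 − 1 = 1; critical value at α = 0.1 is 2.706.
Since 0.139 < 2.706, we fail to reject the null hypothesis — the data are consistent with the 3:1 ratio.

0.139; consistent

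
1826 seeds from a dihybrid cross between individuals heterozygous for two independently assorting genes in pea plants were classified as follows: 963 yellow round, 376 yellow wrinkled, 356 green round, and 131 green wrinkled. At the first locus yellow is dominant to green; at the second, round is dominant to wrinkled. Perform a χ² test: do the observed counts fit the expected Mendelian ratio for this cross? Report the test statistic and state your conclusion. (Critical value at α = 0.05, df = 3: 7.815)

A dihybrid F₂ with independent assortment and complete dominance at both loci gives a 9:3:3:1 phenotypic ratio.
Expected counts for N = 1826 under a 9:3:3:1 ratio (total parts = 16):
  yellow round: 1826 × 9/16 = 1027.125
  yellow wrinkled: 1826 × 3/16 = 342.375
  green round: 1826 × 3/16 = 342.375
  green wrinkled: 1826 × 1/16 = 114.125
χ² = Σ (O − E)² / E
  yellow round: (963 − 1027.125)² / 1027.125 = 4.0034
  yellow wrinkled: (376 − 342.375)² / 342.375 = 3.3023
  green round: (356 − 342.375)² / 342.375 = 0.5422
  green wrinkled: (131 − 114.125)² / 114.125 = 2.4952
χ² = 4.0034 + 3.3023 + 0.5422 + 2.4952 = 10.3431 ≈ 10.343
Degrees of freedom = 4 − 1 = 3; critical value at α = 0.05 is 7.815.
Since 10.343 > 7.815, we reject the null hypothesis — the data do not fit the 9:3:3:1 ratio.

10.343; not consistent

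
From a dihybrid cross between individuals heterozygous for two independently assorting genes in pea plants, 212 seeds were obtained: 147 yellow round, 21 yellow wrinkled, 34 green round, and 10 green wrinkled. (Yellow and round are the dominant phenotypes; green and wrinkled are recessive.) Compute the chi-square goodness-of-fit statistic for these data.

A dihybrid F₂ with independent assortment and complete dominance at both loci gives a 9:3:3:1 phenotypic ratio.
Expected counts for N = 212 under a 9:3:3:1 ratio (total parts = 16):
  yellow round: 212 × 9/16 = 119.25
  yellow wrinkled: 212 × 3/16 = 39.75
  green round: 212 × 3/16 = 39.75
  green wrinkled: 212 × 1/16 = 13.25
χ² = Σ (O − E)² / E
  yellow round: (147 − 119.25)² / 119.25 = 6.4575
  yellow wrinkled: (21 − 39.75)² / 39.75 = 8.8443
  green round: (34 − 39.75)² / 39.75 = 0.8318
  green wrinkled: (10 − 13.25)² / 13.25 = 0.7972
χ² = 6.4575 + 8.8443 + 0.8318 + 0.7972 = 16.9308 ≈ 16.931

16.931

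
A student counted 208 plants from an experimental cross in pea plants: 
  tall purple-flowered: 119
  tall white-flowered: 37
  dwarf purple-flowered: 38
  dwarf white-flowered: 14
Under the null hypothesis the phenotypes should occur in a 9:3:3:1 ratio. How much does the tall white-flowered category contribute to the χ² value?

Total ratio parts = 16. Expected numbers out of 208:
  tall purple-flowered: 208 × 9/16 = 117
  tall white-flowered: 208 × 3/16 = 39
  dwarf purple-flowered: 208 × 3/16 = 39
  dwarf white-flowered: 208 × 1/16 = 13
Contribution of tall white-flowered: (37 − 39)² / 39 = 0.1026

0.103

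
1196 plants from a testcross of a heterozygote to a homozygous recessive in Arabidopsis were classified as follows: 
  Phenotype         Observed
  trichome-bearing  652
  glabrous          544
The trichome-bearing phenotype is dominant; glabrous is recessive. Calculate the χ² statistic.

9.753

A testcross of a heterozygote (Aa × aa) gives a 1:1 phenotypic ratio.
Expected counts for N = 1196 under a 1:1 ratio (total parts = 2):
  trichome-bearing: 1196 × 1/2 = 598
  glabrous: 1196 × 1/2 = 598
χ² = Σ (O − E)² / E
  trichome-bearing: (652 − 598)² / 598 = 4.8763
  glabrous: (544 − 598)² / 598 = 4.8763
χ² = 4.8763 + 4.8763 = 9.7526 ≈ 9.753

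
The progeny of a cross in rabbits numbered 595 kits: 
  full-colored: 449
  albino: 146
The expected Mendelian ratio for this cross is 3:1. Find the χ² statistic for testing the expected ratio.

The 3:1 ratio has 4 parts, so with N = 595 the expected counts are:
  full-colored: 595 × 3/4 = 446.25
  albino: 595 × 1/4 = 148.75
χ² = Σ (O − E)² / E
  full-colored: (449 − 446.25)² / 446.25 = 0.0169
  albino: (146 − 148.75)² / 148.75 = 0.0508
χ² = 0.0169 + 0.0508 = 0.0677 ≈ 0.068

0.068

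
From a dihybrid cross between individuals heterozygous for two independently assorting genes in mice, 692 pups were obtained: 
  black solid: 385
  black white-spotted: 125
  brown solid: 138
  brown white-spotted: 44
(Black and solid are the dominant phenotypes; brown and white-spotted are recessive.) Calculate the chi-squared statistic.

A dihybrid F₂ with independent assortment and complete dominance at both loci gives a 9:3:3:1 phenotypic ratio.
Total ratio parts = 16. Expected numbers out of 692:
  black solid: 692 × 9/16 = 389.25
  black white-spotted: 692 × 3/16 = 129.75
  brown solid: 692 × 3/16 = 129.75
  brown white-spotted: 692 × 1/16 = 43.25
χ² = Σ (O − E)² / E
  black solid: (385 − 389.25)² / 389.25 = 0.0464
  black white-spotted: (125 − 129.75)² / 129.75 = 0.1739
  brown solid: (138 − 129.75)² / 129.75 = 0.5246
  brown white-spotted: (44 − 43.25)² / 43.25 = 0.0130
χ² = 0.0464 + 0.1739 + 0.5246 + 0.0130 = 0.7579 ≈ 0.758

0.758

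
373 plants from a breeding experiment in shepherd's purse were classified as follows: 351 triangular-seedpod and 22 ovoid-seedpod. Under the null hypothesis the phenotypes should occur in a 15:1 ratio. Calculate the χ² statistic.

Expected counts for N = 373 under a 15:1 ratio (total parts = 16):
  triangular-seedpod: 373 × 15/16 = 349.6875
  ovoid-seedpod: 373 × 1/16 = 23.3125
χ² = Σ (O − E)² / E
  triangular-seedpod: (351 − 349.6875)² / 349.6875 = 0.0049
  ovoid-seedpod: (22 − 23.3125)² / 23.3125 = 0.0739
χ² = 0.0049 + 0.0739 = 0.0788 ≈ 0.079

0.079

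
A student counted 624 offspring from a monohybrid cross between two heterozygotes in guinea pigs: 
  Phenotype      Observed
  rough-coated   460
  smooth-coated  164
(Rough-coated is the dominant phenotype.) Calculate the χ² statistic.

0.547

For a monohybrid cross between heterozygotes with complete dominance, the expected phenotypic ratio is 3:1.
Total ratio parts = 4. Expected numbers out of 624:
  rough-coated: 624 × 3/4 = 468
  smooth-coated: 624 × 1/4 = 156
χ² = Σ (O − E)² / E
  rough-coated: (460 − 468)² / 468 = 0.1368
  smooth-coated: (164 − 156)² / 156 = 0.4103
χ² = 0.1368 + 0.4103 = 0.5471 ≈ 0.547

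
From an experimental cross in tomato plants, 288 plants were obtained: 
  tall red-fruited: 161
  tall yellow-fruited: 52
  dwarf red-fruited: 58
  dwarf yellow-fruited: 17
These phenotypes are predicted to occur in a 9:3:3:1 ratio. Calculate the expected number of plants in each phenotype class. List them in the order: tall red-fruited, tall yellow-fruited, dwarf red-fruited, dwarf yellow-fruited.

The 9:3:3:1 ratio has 16 parts, so with N = 288 the expected counts are:
  tall red-fruited: 288 × 9/16 = 162
  tall yellow-fruited: 288 × 3/16 = 54
  dwarf red-fruited: 288 × 3/16 = 54
  dwarf yellow-fruited: 288 × 1/16 = 18

162, 54, 54, 18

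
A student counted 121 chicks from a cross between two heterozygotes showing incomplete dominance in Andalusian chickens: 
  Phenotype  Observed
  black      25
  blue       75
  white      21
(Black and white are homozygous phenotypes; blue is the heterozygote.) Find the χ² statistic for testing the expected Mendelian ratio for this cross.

7.215

With incomplete dominance, a heterozygote × heterozygote cross gives a 1:2:1 phenotypic ratio.
Under the 1:2:1 hypothesis (Σ ratio = 4, N = 121):
  black: 121 × 1/4 = 30.25
  blue: 121 × 2/4 = 60.5
  white: 121 × 1/4 = 30.25
χ² = Σ (O − E)² / E
  black: (25 − 30.25)² / 30.25 = 0.9112
  blue: (75 − 60.5)² / 60.5 = 3.4752
  white: (21 − 30.25)² / 30.25 = 2.8285
χ² = 0.9112 + 3.4752 + 2.8285 = 7.2149 ≈ 7.215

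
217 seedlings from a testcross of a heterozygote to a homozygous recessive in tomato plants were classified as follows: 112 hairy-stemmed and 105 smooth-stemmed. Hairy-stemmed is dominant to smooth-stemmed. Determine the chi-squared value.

A testcross of a heterozygote (Aa × aa) gives a 1:1 phenotypic ratio.
Expected counts for N = 217 under a 1:1 ratio (total parts = 2):
  hairy-stemmed: 217 × 1/2 = 108.5
  smooth-stemmed: 217 × 1/2 = 108.5
χ² = Σ (O − E)² / E
  hairy-stemmed: (112 − 108.5)² / 108.5 = 0.1129
  smooth-stemmed: (105 − 108.5)² / 108.5 = 0.1129
χ² = 0.1129 + 0.1129 = 0.2258 ≈ 0.226

0.226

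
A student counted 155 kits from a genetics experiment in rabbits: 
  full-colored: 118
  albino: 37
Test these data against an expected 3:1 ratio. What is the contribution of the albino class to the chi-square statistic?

The 3:1 ratio has 4 parts, so with N = 155 the expected counts are:
  full-colored: 155 × 3/4 = 116.25
  albino: 155 × 1/4 = 38.75
Contribution of albino: (37 − 38.75)² / 38.75 = 0.0790

0.079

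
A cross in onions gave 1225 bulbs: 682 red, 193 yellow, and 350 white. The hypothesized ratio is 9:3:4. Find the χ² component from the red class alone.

0.072

Expected counts for N = 1225 under a 9:3:4 ratio (total parts = 16):
  red: 1225 × 9/16 = 689.0625
  yellow: 1225 × 3/16 = 229.6875
  white: 1225 × 4/16 = 306.25
Contribution of red: (682 − 689.0625)² / 689.0625 = 0.0724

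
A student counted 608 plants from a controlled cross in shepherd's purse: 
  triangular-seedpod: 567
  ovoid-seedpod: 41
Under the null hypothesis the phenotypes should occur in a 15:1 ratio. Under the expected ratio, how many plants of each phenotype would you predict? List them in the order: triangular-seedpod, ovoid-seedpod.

570, 38

Under the 15:1 hypothesis (Σ ratio = 16, N = 608):
  triangular-seedpod: 608 × 15/16 = 570
  ovoid-seedpod: 608 × 1/16 = 38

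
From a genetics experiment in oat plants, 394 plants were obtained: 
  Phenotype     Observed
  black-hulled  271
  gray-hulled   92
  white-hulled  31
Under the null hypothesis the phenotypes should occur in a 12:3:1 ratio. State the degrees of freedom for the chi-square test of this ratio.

2

A goodness-of-fit test with 3 phenotype classes has df = 3 − 1 = 2.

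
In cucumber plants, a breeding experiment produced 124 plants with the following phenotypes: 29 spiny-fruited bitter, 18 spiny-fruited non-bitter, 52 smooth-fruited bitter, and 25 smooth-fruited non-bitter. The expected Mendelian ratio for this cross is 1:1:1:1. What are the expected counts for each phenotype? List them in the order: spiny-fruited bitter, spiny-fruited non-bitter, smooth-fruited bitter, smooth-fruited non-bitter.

The 1:1:1:1 ratio has 4 parts, so with N = 124 the expected counts are:
  spiny-fruited bitter: 124 × 1/4 = 31
  spiny-fruited non-bitter: 124 × 1/4 = 31
  smooth-fruited bitter: 124 × 1/4 = 31
  smooth-fruited non-bitter: 124 × 1/4 = 31

31, 31, 31, 31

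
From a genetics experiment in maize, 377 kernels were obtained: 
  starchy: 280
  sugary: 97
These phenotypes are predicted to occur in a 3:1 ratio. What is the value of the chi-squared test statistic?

The 3:1 ratio has 4 parts, so with N = 377 the expected counts are:
  starchy: 377 × 3/4 = 282.75
  sugary: 377 × 1/4 = 94.25
χ² = Σ (O − E)² / E
  starchy: (280 − 282.75)² / 282.75 = 0.0267
  sugary: (97 − 94.25)² / 94.25 = 0.0802
χ² = 0.0267 + 0.0802 = 0.1069 ≈ 0.107

0.107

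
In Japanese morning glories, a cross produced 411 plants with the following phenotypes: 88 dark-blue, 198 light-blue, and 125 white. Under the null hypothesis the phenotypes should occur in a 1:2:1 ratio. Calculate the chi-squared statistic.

Expected counts for N = 411 under a 1:2:1 ratio (total parts = 4):
  dark-blue: 411 × 1/4 = 102.75
  light-blue: 411 × 2/4 = 205.5
  white: 411 × 1/4 = 102.75
χ² = Σ (O − E)² / E
  dark-blue: (88 − 102.75)² / 102.75 = 2.1174
  light-blue: (198 − 205.5)² / 205.5 = 0.2737
  white: (125 − 102.75)² / 102.75 = 4.8181
χ² = 2.1174 + 0.2737 + 4.8181 = 7.2092 ≈ 7.209

7.209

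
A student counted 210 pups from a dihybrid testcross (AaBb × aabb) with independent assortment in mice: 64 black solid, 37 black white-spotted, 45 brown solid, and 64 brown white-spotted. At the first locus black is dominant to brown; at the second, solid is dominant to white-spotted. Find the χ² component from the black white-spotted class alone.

A dihybrid testcross with independent assortment gives a 1:1:1:1 ratio.
Total ratio parts = 4. Expected numbers out of 210:
  black solid: 210 × 1/4 = 52.5
  black white-spotted: 210 × 1/4 = 52.5
  brown solid: 210 × 1/4 = 52.5
  brown white-spotted: 210 × 1/4 = 52.5
Contribution of black white-spotted: (37 − 52.5)² / 52.5 = 4.5762

4.576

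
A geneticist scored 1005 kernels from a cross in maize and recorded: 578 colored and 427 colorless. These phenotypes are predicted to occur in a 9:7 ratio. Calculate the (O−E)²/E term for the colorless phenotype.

The 9:7 ratio has 16 parts, so with N = 1005 the expected counts are:
  colored: 1005 × 9/16 = 565.3125
  colorless: 1005 × 7/16 = 439.6875
Contribution of colorless: (427 − 439.6875)² / 439.6875 = 0.3661

0.366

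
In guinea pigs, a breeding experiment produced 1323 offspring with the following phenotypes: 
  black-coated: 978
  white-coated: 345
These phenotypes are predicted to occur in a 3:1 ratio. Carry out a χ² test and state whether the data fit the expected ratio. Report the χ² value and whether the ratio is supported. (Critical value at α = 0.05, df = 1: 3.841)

Total ratio parts = 4. Expected numbers out of 1323:
  black-coated: 1323 × 3/4 = 992.25
  white-coated: 1323 × 1/4 = 330.75
χ² = Σ (O − E)² / E
  black-coated: (978 − 992.25)² / 992.25 = 0.2046
  white-coated: (345 − 330.75)² / 330.75 = 0.6139
χ² = 0.2046 + 0.6139 = 0.8185 ≈ 0.819
Degrees of freedom = 2 − 1 = 1; critical value at α = 0.05 is 3.841.
Since 0.819 < 3.841, we fail to reject the null hypothesis — the data are consistent with the 3:1 ratio.

0.819; consistent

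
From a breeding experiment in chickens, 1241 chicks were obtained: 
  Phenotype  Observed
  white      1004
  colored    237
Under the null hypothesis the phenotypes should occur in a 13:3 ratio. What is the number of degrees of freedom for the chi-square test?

1

A goodness-of-fit test with 2 phenotype classes has df = 2 − 1 = 1.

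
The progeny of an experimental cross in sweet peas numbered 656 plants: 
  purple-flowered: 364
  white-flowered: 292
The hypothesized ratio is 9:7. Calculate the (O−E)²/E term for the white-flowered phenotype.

0.087

Under the 9:7 hypothesis (Σ ratio = 16, N = 656):
  purple-flowered: 656 × 9/16 = 369
  white-flowered: 656 × 7/16 = 287
Contribution of white-flowered: (292 − 287)² / 287 = 0.0871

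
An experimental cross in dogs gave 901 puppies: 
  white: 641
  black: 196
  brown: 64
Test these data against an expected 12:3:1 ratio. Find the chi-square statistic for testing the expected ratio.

Total ratio parts = 16. Expected numbers out of 901:
  white: 901 × 12/16 = 675.75
  black: 901 × 3/16 = 168.9375
  brown: 901 × 1/16 = 56.3125
χ² = Σ (O − E)² / E
  white: (641 − 675.75)² / 675.75 = 1.7870
  black: (196 − 168.9375)² / 168.9375 = 4.3352
  brown: (64 − 56.3125)² / 56.3125 = 1.0495
χ² = 1.7870 + 4.3352 + 1.0495 = 7.1717 ≈ 7.172

7.172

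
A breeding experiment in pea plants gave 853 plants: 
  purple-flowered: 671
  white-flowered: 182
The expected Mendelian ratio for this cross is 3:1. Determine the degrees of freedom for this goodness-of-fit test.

1

A goodness-of-fit test with 2 phenotype classes has df = 2 − 1 = 1.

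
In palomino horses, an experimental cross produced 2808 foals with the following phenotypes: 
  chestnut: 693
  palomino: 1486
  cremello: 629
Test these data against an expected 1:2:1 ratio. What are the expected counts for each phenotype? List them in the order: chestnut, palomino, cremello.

702, 1404, 702

Expected counts for N = 2808 under a 1:2:1 ratio (total parts = 4):
  chestnut: 2808 × 1/4 = 702
  palomino: 2808 × 2/4 = 1404
  cremello: 2808 × 1/4 = 702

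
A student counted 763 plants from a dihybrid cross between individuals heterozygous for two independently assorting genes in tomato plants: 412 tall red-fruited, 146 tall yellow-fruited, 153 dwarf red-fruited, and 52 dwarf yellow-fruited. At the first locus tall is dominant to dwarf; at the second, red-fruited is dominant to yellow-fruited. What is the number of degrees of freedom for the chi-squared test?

A dihybrid F₂ with independent assortment and complete dominance at both loci gives a 9:3:3:1 phenotypic ratio.
A goodness-of-fit test with 4 phenotype classes has df = 4 − 1 = 3.

3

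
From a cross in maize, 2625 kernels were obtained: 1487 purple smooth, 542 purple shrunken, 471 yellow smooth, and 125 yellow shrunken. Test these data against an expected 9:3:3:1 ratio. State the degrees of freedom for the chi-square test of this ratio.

3

A goodness-of-fit test with 4 phenotype classes has df = 4 − 1 = 3.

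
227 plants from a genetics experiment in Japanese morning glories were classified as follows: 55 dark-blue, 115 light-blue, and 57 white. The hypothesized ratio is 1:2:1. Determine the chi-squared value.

0.075

Under the 1:2:1 hypothesis (Σ ratio = 4, N = 227):
  dark-blue: 227 × 1/4 = 56.75
  light-blue: 227 × 2/4 = 113.5
  white: 227 × 1/4 = 56.75
χ² = Σ (O − E)² / E
  dark-blue: (55 − 56.75)² / 56.75 = 0.0540
  light-blue: (115 − 113.5)² / 113.5 = 0.0198
  white: (57 − 56.75)² / 56.75 = 0.0011
χ² = 0.0540 + 0.0198 + 0.0011 = 0.0749 ≈ 0.075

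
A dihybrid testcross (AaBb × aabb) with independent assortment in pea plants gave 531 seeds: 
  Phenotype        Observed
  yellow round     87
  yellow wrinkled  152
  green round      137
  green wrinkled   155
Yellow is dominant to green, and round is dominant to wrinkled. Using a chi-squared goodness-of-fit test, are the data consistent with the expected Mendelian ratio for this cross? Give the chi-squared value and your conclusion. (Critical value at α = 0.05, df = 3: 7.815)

A dihybrid testcross with independent assortment gives a 1:1:1:1 ratio.
The 1:1:1:1 ratio has 4 parts, so with N = 531 the expected counts are:
  yellow round: 531 × 1/4 = 132.75
  yellow wrinkled: 531 × 1/4 = 132.75
  green round: 531 × 1/4 = 132.75
  green wrinkled: 531 × 1/4 = 132.75
χ² = Σ (O − E)² / E
  yellow round: (87 − 132.75)² / 132.75 = 15.7669
  yellow wrinkled: (152 − 132.75)² / 132.75 = 2.7914
  green round: (137 − 132.75)² / 132.75 = 0.1361
  green wrinkled: (155 − 132.75)² / 132.75 = 3.7293
χ² = 15.7669 + 2.7914 + 0.1361 + 3.7293 = 22.4237 ≈ 22.424
Degrees of freedom = 4 − 1 = 3; critical value at α = 0.05 is 7.815.
Since 22.424 > 7.815, we reject the null hypothesis — the data do not fit the 1:1:1:1 ratio.

22.424; not consistent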